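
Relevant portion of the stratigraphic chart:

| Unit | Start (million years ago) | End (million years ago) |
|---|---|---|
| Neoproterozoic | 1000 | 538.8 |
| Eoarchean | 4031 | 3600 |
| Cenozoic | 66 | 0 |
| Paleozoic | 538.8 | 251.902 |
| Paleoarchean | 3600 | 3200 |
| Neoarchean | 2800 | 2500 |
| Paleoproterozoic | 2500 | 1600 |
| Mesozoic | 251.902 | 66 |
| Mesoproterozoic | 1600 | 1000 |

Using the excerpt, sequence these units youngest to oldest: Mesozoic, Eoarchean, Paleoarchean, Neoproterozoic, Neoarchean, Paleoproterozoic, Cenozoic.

Cenozoic, Mesozoic, Neoproterozoic, Paleoproterozoic, Neoarchean, Paleoarchean, Eoarchean

Read off each span (Ma): Mesozoic 251.902–66; Eoarchean 4031–3600; Paleoarchean 3600–3200; Neoproterozoic 1000–538.8; Neoarchean 2800–2500; Paleoproterozoic 2500–1600; Cenozoic 66–0.
Larger Ma is older, so oldest→youngest is Eoarchean, Paleoarchean, Neoarchean, Paleoproterozoic, Neoproterozoic, Mesozoic, Cenozoic; reverse it for youngest→oldest.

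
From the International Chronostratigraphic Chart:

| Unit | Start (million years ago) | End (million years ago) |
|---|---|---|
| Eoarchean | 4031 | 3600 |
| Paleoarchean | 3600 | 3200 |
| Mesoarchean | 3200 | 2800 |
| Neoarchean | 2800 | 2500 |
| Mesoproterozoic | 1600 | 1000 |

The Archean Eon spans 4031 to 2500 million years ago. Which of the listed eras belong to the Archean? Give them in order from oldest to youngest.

Eoarchean, Paleoarchean, Mesoarchean, Neoarchean

Eras with both bounds inside 4031–2500 Ma: Eoarchean (4031–3600), Paleoarchean (3600–3200), Mesoarchean (3200–2800), Neoarchean (2800–2500).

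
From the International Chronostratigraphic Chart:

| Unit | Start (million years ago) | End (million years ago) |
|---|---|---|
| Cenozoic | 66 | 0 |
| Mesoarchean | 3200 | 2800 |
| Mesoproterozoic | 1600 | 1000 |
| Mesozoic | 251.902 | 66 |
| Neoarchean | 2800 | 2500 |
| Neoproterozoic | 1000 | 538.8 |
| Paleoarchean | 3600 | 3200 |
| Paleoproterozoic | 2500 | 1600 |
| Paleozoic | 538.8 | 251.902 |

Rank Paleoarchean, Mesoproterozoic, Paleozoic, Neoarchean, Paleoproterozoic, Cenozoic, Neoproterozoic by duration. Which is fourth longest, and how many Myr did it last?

Start − end for each: Paleoarchean 3600 − 3200 = 400; Mesoproterozoic 1600 − 1000 = 600; Paleozoic 538.8 − 251.902 = 286.898; Neoarchean 2800 − 2500 = 300; Paleoproterozoic 2500 − 1600 = 900; Cenozoic 66 − 0 = 66; Neoproterozoic 1000 − 538.8 = 461.2.
Ranking these from longest: Paleoproterozoic > Mesoproterozoic > Neoproterozoic > Paleoarchean > Neoarchean > Paleozoic > Cenozoic.
Position 4 in that ranking is Paleoarchean, which lasted 400 Myr.

Paleoarchean, 400 million years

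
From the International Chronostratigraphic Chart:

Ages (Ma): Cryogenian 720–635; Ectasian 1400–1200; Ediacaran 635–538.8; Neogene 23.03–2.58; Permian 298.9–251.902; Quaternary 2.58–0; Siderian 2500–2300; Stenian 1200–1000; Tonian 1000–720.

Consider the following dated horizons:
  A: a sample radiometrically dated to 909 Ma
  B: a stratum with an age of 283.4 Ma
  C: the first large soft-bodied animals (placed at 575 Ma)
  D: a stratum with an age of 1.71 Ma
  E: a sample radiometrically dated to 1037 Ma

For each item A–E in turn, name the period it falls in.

A: 909 Ma lies in 1000–720 Ma, so Tonian.
B: 283.4 Ma lies in 298.9–251.902 Ma, so Permian.
C: 575 Ma lies in 635–538.8 Ma, so Ediacaran.
D: 1.71 Ma lies in 2.58–0 Ma, so Quaternary.
E: 1037 Ma lies in 1200–1000 Ma, so Stenian.

A — Tonian; B — Permian; C — Ediacaran; D — Quaternary; E — Stenian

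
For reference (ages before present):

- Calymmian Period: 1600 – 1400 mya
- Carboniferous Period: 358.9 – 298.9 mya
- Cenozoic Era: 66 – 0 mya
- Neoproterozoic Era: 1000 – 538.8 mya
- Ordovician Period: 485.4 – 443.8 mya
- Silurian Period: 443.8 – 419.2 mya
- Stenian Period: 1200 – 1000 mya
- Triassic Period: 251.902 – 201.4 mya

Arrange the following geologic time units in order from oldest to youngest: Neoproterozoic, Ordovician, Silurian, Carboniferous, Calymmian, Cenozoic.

The oldest of these is Calymmian (starts 1600 Ma) and the youngest is Cenozoic (ends 0 Ma).
In between, by decreasing start age: Neoproterozoic (1000), Ordovician (485.4), Silurian (443.8), Carboniferous (358.9).

Calymmian, then Neoproterozoic, then Ordovician, then Silurian, then Carboniferous, then Cenozoic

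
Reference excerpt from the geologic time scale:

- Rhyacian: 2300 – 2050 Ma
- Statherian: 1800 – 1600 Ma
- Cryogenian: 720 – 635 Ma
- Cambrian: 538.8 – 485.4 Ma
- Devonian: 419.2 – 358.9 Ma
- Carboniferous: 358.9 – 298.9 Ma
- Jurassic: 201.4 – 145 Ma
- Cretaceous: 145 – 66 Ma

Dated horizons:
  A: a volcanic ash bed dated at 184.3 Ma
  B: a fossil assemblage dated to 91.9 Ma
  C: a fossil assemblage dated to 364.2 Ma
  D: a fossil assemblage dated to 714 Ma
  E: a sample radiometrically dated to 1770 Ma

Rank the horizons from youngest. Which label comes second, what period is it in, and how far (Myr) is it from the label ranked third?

A, in the Jurassic; 179.9 million years to C

Sorted youngest-first by Ma: B (91.9), A (184.3), C (364.2), D (714), E (1770).
The second youngest is A at 184.3 Ma, which lies in 201.4–145 Ma: the Jurassic.
The third youngest is C at 364.2 Ma; separation = |184.3 − 364.2| = 179.9 Myr.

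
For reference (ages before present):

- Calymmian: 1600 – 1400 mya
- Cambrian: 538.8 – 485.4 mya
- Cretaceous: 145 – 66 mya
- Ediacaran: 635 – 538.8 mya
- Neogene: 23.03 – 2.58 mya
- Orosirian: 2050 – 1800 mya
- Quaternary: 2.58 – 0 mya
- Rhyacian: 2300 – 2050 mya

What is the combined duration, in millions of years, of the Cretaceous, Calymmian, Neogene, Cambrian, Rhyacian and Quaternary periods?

Each duration: Cretaceous = 79; Calymmian = 200; Neogene = 20.45; Cambrian = 53.4; Rhyacian = 250; Quaternary = 2.58.
Sum: 79 + 200 + 20.45 + 53.4 + 250 + 2.58 = 605.43 Myr.

605.43 million years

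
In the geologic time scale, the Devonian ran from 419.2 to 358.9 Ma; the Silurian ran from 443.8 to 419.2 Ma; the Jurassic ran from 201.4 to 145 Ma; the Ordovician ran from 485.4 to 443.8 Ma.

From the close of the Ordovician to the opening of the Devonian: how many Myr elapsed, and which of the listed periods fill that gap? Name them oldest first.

24.6 million years; Silurian

The Ordovician closes at 443.8 Ma and the Devonian opens at 419.2 Ma, so the interval is 443.8 − 419.2 = 24.6 Myr.
A period fits inside if it starts at or after 443.8 Ma and ends at or before 419.2 Ma; oldest first that gives Silurian.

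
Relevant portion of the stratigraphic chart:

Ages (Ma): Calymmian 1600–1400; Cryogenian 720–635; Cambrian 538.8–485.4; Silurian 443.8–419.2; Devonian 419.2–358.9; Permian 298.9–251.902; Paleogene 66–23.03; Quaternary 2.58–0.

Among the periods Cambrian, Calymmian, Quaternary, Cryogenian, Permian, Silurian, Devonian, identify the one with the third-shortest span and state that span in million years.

Permian, 46.998 million years

Start − end for each: Cambrian 538.8 − 485.4 = 53.4; Calymmian 1600 − 1400 = 200; Quaternary 2.58 − 0 = 2.58; Cryogenian 720 − 635 = 85; Permian 298.9 − 251.902 = 46.998; Silurian 443.8 − 419.2 = 24.6; Devonian 419.2 − 358.9 = 60.3.
Ranking these from shortest: Quaternary < Silurian < Permian < Cambrian < Devonian < Cryogenian < Calymmian.
Position 3 in that ranking is Permian, which lasted 46.998 Myr.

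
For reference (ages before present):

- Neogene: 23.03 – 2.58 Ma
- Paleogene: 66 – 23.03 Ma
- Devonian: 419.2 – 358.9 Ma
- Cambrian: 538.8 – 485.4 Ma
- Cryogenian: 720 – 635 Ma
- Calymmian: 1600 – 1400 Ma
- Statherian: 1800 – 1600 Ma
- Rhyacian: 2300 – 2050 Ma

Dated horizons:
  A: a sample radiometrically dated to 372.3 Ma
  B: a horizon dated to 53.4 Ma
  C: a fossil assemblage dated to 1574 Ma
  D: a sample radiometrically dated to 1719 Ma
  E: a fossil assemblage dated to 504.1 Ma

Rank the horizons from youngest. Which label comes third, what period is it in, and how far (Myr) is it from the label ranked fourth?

Sorted youngest-first by Ma: B (53.4), A (372.3), E (504.1), C (1574), D (1719).
The third youngest is E at 504.1 Ma, which lies in 538.8–485.4 Ma: the Cambrian.
The fourth youngest is C at 1574 Ma; separation = |504.1 − 1574| = 1069.9 Myr.

E, in the Cambrian; 1069.9 million years to C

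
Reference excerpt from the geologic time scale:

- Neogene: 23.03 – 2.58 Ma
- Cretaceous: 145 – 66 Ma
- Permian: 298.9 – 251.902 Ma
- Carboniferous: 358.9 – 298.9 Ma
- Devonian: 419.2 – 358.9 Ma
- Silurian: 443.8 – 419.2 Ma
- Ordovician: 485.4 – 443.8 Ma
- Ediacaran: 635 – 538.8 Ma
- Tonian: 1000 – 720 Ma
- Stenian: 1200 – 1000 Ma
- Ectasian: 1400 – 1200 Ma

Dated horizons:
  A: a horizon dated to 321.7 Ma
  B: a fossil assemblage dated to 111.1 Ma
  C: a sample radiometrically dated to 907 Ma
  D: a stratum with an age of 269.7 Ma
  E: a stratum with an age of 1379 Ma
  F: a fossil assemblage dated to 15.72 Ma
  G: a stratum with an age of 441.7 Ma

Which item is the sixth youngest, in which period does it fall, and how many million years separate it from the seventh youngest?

C, in the Tonian; 472 million years to E

Sorted youngest-first by Ma: F (15.72), B (111.1), D (269.7), A (321.7), G (441.7), C (907), E (1379).
The sixth youngest is C at 907 Ma, which lies in 1000–720 Ma: the Tonian.
The seventh youngest is E at 1379 Ma; separation = |907 − 1379| = 472 Myr.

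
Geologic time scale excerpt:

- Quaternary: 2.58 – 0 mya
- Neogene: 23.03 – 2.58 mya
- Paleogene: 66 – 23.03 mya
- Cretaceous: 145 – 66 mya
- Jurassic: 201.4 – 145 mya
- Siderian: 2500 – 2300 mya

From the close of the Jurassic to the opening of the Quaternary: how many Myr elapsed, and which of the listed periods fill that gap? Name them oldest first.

142.42 million years; Cretaceous, Paleogene, Neogene

The Jurassic closes at 145 Ma and the Quaternary opens at 2.58 Ma, so the interval is 145 − 2.58 = 142.42 Myr.
A period fits inside if it starts at or after 145 Ma and ends at or before 2.58 Ma; oldest first that gives Cretaceous, Paleogene, Neogene.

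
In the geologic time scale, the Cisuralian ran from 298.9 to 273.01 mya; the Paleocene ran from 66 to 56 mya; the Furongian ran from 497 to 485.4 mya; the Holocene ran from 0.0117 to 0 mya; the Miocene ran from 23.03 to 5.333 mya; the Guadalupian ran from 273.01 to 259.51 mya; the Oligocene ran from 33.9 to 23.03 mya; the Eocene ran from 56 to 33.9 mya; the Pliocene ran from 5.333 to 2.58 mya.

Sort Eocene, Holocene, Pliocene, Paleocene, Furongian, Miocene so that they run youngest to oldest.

Holocene, Pliocene, Miocene, Eocene, Paleocene, Furongian

Sorting by start age (ascending Ma, since larger Ma = older): Holocene began 0.0117, Pliocene began 5.333, Miocene began 23.03, Eocene began 56, Paleocene began 66, Furongian began 497.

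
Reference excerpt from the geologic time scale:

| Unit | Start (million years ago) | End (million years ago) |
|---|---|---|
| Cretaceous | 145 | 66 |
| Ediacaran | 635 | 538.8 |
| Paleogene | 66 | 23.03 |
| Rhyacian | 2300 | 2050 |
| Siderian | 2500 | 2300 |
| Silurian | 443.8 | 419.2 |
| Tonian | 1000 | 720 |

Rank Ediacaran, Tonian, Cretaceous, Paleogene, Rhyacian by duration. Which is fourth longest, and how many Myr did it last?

Cretaceous, 79 million years

Durations: Ediacaran 96.2; Tonian 280; Cretaceous 79; Paleogene 42.97; Rhyacian 250 Myr.
Sorted longest-first: Tonian (280), Rhyacian (250), Ediacaran (96.2), Cretaceous (79), Paleogene (42.97).
The fourth longest is Cretaceous at 79 Myr.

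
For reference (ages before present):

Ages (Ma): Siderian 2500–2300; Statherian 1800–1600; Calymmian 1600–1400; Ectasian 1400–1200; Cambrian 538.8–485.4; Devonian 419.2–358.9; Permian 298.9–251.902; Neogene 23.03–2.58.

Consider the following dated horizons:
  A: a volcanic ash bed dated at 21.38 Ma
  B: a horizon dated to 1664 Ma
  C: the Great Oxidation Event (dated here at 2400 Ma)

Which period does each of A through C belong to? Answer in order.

Match each age against the start–end ranges in the excerpt: A = 21.38 Ma → Neogene (23.03–2.58); B = 1664 Ma → Statherian (1800–1600); C = 2400 Ma → Siderian (2500–2300).

A — Neogene; B — Statherian; C — Siderian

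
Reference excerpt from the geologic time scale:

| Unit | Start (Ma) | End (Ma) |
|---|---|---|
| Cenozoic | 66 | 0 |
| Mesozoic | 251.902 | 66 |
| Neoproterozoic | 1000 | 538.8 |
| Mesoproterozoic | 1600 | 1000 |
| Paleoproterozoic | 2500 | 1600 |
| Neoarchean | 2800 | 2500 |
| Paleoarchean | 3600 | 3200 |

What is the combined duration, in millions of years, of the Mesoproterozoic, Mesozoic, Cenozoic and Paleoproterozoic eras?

1751.902 million years

Each duration: Mesoproterozoic = 600; Mesozoic = 185.902; Cenozoic = 66; Paleoproterozoic = 900.
Sum: 600 + 185.902 + 66 + 900 = 1751.902 Myr.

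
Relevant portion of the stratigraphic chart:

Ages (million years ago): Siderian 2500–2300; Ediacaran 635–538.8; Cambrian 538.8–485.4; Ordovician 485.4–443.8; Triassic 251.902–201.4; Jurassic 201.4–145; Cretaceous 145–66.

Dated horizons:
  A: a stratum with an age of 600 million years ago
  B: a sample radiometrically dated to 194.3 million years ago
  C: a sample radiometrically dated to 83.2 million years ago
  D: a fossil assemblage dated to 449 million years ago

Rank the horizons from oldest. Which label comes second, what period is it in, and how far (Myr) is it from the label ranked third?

Larger Ma means older, so oldest first: A 600 > D 449 > B 194.3 > C 83.2.
Counting 2 along gives D (449 Ma); the excerpt puts that inside the Ordovician, 485.4–443.8 Ma.
Next in line is B (194.3 Ma), and 449 − 194.3 = 254.7 Myr.

D, in the Ordovician; 254.7 million years to B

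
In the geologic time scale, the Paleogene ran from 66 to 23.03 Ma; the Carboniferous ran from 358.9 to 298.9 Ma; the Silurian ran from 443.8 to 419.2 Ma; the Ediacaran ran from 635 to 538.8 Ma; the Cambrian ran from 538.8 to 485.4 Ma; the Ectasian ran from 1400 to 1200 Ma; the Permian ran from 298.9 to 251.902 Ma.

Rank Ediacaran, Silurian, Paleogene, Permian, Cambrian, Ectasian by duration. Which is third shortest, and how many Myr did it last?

Permian, 46.998 million years

Start − end for each: Ediacaran 635 − 538.8 = 96.2; Silurian 443.8 − 419.2 = 24.6; Paleogene 66 − 23.03 = 42.97; Permian 298.9 − 251.902 = 46.998; Cambrian 538.8 − 485.4 = 53.4; Ectasian 1400 − 1200 = 200.
Ranking these from shortest: Silurian < Paleogene < Permian < Cambrian < Ediacaran < Ectasian.
Position 3 in that ranking is Permian, which lasted 46.998 Myr.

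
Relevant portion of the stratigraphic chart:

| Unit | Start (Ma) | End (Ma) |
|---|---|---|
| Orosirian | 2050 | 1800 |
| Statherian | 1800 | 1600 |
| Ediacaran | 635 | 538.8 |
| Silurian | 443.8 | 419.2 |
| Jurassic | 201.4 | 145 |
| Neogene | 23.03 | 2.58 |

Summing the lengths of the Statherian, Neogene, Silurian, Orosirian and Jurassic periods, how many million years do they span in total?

Each duration: Statherian = 200; Neogene = 20.45; Silurian = 24.6; Orosirian = 250; Jurassic = 56.4.
Sum: 200 + 20.45 + 24.6 + 250 + 56.4 = 551.45 Myr.

551.45 million years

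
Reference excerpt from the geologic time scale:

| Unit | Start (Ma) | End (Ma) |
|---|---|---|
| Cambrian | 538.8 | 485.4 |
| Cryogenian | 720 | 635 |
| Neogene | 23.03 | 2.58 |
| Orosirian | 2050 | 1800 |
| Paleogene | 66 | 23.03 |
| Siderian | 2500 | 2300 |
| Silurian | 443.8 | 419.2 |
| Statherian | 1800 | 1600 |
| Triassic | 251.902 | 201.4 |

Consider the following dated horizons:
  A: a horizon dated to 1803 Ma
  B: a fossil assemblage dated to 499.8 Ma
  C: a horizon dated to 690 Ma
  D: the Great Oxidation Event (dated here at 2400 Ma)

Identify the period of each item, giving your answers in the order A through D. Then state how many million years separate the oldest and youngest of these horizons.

Match each age against the start–end ranges in the excerpt: A = 1803 Ma → Orosirian (2050–1800); B = 499.8 Ma → Cambrian (538.8–485.4); C = 690 Ma → Cryogenian (720–635); D = 2400 Ma → Siderian (2500–2300).
The largest age is 2400 Ma and the smallest is 499.8 Ma; their difference is 1900.2 Myr.

A — Orosirian; B — Cambrian; C — Cryogenian; D — Siderian; span 1900.2 million years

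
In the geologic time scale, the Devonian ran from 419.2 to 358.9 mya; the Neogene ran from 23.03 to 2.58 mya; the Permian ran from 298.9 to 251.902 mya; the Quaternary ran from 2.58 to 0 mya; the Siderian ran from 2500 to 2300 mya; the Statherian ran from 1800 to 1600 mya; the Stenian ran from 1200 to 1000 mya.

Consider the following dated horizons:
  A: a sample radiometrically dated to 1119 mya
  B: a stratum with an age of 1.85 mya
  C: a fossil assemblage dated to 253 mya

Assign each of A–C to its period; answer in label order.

Match each age against the start–end ranges in the excerpt: A = 1119 Ma → Stenian (1200–1000); B = 1.85 Ma → Quaternary (2.58–0); C = 253 Ma → Permian (298.9–251.902).

A — Stenian; B — Quaternary; C — Permian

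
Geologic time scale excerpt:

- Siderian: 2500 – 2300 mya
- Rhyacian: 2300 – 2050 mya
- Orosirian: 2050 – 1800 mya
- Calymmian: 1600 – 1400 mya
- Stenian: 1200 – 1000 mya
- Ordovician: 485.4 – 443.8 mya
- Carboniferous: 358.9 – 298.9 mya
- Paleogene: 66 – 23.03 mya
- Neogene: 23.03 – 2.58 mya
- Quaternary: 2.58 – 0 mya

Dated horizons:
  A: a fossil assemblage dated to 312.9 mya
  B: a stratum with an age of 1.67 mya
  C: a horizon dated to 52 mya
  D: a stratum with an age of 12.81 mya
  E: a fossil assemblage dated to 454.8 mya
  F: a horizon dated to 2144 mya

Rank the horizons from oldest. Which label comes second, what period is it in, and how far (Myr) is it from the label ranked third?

E, in the Ordovician; 141.9 million years to A

Sorted oldest-first by Ma: F (2144), E (454.8), A (312.9), C (52), D (12.81), B (1.67).
The second oldest is E at 454.8 Ma, which lies in 485.4–443.8 Ma: the Ordovician.
The third oldest is A at 312.9 Ma; separation = |454.8 − 312.9| = 141.9 Myr.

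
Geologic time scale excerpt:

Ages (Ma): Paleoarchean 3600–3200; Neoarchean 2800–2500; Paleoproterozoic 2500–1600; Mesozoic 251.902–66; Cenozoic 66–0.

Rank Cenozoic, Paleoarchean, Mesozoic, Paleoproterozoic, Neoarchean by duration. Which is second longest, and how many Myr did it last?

Start − end for each: Cenozoic 66 − 0 = 66; Paleoarchean 3600 − 3200 = 400; Mesozoic 251.902 − 66 = 185.902; Paleoproterozoic 2500 − 1600 = 900; Neoarchean 2800 − 2500 = 300.
Ranking these from longest: Paleoproterozoic > Paleoarchean > Neoarchean > Mesozoic > Cenozoic.
Position 2 in that ranking is Paleoarchean, which lasted 400 Myr.

Paleoarchean, 400 million years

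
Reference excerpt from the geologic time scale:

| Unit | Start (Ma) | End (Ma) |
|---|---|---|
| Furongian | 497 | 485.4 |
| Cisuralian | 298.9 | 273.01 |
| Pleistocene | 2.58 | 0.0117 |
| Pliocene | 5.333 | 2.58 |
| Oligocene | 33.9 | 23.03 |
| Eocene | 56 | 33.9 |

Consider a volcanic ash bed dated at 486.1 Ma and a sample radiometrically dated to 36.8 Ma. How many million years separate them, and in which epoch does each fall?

Elapsed time: 486.1 − 36.8 = 449.3 Myr.
486.1 Ma lies within 497–485.4 Ma: Furongian.
36.8 Ma lies within 56–33.9 Ma: Eocene.

449.3 million years apart; the first in the Furongian, the second in the Eocene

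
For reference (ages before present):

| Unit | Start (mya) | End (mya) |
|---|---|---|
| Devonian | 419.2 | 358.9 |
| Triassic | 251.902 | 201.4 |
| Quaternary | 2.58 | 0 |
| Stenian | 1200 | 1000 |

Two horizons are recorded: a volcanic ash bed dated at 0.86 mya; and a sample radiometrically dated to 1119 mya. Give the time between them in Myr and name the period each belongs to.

Elapsed time: 1119 − 0.86 = 1118.14 Myr.
0.86 Ma lies within 2.58–0 Ma: Quaternary.
1119 Ma lies within 1200–1000 Ma: Stenian.

1118.14 million years apart; the first in the Quaternary, the second in the Stenian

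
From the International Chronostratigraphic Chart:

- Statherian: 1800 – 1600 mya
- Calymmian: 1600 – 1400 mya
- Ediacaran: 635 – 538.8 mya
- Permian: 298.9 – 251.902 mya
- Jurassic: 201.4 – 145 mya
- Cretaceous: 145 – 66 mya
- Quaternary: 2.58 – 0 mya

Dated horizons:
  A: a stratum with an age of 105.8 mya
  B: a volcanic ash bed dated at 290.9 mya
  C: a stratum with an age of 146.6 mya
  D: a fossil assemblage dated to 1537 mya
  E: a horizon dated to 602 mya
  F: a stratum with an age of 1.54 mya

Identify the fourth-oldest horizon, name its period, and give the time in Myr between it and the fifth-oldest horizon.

Sorted oldest-first by Ma: D (1537), E (602), B (290.9), C (146.6), A (105.8), F (1.54).
The fourth oldest is C at 146.6 Ma, which lies in 201.4–145 Ma: the Jurassic.
The fifth oldest is A at 105.8 Ma; separation = |146.6 − 105.8| = 40.8 Myr.

C, in the Jurassic; 40.8 million years to A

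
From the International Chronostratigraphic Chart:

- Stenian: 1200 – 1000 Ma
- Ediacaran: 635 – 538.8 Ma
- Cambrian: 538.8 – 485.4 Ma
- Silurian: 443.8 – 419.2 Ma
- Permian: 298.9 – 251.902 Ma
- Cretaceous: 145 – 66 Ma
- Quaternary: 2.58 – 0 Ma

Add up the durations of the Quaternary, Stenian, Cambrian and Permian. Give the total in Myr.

302.978 million years

Each duration: Quaternary = 2.58; Stenian = 200; Cambrian = 53.4; Permian = 46.998.
Sum: 2.58 + 200 + 53.4 + 46.998 = 302.978 Myr.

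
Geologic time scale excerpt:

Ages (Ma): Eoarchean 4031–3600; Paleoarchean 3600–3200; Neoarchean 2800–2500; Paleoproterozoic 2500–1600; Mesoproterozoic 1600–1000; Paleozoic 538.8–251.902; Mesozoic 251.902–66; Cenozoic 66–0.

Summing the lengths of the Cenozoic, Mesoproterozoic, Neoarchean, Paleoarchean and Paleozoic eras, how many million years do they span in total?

Each duration: Cenozoic = 66; Mesoproterozoic = 600; Neoarchean = 300; Paleoarchean = 400; Paleozoic = 286.898.
Sum: 66 + 600 + 300 + 400 + 286.898 = 1652.898 Myr.

1652.898 million years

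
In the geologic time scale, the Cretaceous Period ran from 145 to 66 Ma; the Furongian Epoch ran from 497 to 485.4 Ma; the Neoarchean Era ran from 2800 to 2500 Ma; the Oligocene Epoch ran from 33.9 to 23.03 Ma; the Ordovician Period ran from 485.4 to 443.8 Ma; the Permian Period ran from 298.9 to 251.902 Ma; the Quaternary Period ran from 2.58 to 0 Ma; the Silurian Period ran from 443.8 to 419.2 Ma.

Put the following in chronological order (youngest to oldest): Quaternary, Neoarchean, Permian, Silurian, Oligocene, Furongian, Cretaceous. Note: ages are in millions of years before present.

The oldest of these is Neoarchean (starts 2800 Ma) and the youngest is Quaternary (ends 0 Ma).
In between, by decreasing start age: Furongian (497), Silurian (443.8), Permian (298.9), Cretaceous (145), Oligocene (33.9).
Listing youngest first means reversing that sequence.

Quaternary, Oligocene, Cretaceous, Permian, Silurian, Furongian, Neoarchean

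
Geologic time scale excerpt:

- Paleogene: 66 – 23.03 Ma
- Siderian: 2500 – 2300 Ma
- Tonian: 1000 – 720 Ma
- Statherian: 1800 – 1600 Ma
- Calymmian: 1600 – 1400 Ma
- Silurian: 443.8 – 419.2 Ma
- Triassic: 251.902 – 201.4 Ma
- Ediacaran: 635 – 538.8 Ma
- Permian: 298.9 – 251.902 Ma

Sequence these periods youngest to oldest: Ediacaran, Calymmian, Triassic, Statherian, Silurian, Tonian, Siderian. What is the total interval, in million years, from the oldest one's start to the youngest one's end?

Start ages (Ma): Siderian 2500, Statherian 1800, Calymmian 1600, Tonian 1000, Ediacaran 635, Silurian 443.8, Triassic 251.902.
Ordered youngest to oldest: Triassic, Silurian, Ediacaran, Tonian, Calymmian, Statherian, Siderian.
Span = 2500 − 201.4 = 2298.6 Myr.

Triassic → Silurian → Ediacaran → Tonian → Calymmian → Statherian → Siderian; total span 2298.6 Myr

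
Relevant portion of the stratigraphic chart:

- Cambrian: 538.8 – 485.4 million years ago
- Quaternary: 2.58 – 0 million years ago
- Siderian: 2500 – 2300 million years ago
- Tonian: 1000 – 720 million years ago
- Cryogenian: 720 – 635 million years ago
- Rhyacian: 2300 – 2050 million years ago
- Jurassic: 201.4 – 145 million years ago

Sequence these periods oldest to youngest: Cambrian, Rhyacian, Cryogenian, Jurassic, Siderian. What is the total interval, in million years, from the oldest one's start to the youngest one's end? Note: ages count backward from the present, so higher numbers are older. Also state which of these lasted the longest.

Siderian, Rhyacian, Cryogenian, Cambrian, Jurassic; total span 2355 Myr; longest is Rhyacian

From the excerpt: Cambrian 538.8–485.4; Rhyacian 2300–2050; Cryogenian 720–635; Jurassic 201.4–145; Siderian 2500–2300 (Ma).
Larger Ma is earlier, so the oldest is Siderian and the youngest is Jurassic; oldest to youngest: Siderian, Rhyacian, Cryogenian, Cambrian, Jurassic.
Oldest start 2500 minus youngest end 145 gives 2355 Myr overall.
Individual lengths (start − end): Cambrian 53.4; Siderian 200; Rhyacian 250; Jurassic 56.4; Cryogenian 85. The largest is Rhyacian at 250 Myr.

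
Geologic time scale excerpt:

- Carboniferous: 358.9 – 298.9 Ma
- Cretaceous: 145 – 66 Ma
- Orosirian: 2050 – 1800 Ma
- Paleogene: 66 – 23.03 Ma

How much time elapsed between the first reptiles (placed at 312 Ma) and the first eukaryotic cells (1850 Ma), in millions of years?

1850 − 312 = 1538 million years.

1538 million years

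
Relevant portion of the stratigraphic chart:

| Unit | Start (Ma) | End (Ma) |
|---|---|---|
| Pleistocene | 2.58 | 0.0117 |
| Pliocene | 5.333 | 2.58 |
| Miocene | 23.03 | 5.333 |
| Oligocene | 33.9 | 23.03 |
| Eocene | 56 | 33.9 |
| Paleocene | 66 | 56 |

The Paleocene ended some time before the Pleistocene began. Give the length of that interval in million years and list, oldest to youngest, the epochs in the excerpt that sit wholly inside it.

53.42 million years; Eocene, Oligocene, Miocene, Pliocene

The Paleocene closes at 56 Ma and the Pleistocene opens at 2.58 Ma, so the interval is 56 − 2.58 = 53.42 Myr.
An epoch fits inside if it starts at or after 56 Ma and ends at or before 2.58 Ma; oldest first that gives Eocene, Oligocene, Miocene, Pliocene.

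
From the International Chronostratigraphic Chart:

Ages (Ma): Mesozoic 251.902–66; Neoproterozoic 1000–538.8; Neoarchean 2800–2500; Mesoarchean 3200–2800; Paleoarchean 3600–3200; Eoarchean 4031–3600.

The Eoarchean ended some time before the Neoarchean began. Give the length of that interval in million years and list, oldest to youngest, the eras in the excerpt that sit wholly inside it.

800 million years; Paleoarchean, Mesoarchean

End of Eoarchean = 3600 Ma; start of Neoarchean = 2800 Ma.
Gap = 3600 − 2800 = 800 Myr.
Eras wholly inside 3600–2800 Ma: Paleoarchean (3600–3200), Mesoarchean (3200–2800).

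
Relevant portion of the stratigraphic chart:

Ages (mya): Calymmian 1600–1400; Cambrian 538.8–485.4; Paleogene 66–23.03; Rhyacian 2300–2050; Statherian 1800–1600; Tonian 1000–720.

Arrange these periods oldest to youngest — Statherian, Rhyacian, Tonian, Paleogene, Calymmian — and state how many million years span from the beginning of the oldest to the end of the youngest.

Rhyacian → Statherian → Calymmian → Tonian → Paleogene; total span 2276.97 Myr

From the excerpt: Statherian 1800–1600; Rhyacian 2300–2050; Tonian 1000–720; Paleogene 66–23.03; Calymmian 1600–1400 (Ma).
Larger Ma is earlier, so the oldest is Rhyacian and the youngest is Paleogene; oldest to youngest: Rhyacian, Statherian, Calymmian, Tonian, Paleogene.
Oldest start 2300 minus youngest end 23.03 gives 2276.97 Myr overall.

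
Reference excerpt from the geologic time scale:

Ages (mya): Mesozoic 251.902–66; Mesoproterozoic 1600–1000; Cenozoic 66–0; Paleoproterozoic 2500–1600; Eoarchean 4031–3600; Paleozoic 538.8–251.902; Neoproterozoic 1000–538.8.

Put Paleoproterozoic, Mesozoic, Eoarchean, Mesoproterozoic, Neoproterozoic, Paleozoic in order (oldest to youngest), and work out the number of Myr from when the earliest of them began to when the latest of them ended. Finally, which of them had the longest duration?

Eoarchean, Paleoproterozoic, Mesoproterozoic, Neoproterozoic, Paleozoic, Mesozoic; total span 3965 Myr; longest is Paleoproterozoic

From the excerpt: Paleoproterozoic 2500–1600; Mesozoic 251.902–66; Eoarchean 4031–3600; Mesoproterozoic 1600–1000; Neoproterozoic 1000–538.8; Paleozoic 538.8–251.902 (Ma).
Larger Ma is earlier, so the oldest is Eoarchean and the youngest is Mesozoic; oldest to youngest: Eoarchean, Paleoproterozoic, Mesoproterozoic, Neoproterozoic, Paleozoic, Mesozoic.
Oldest start 4031 minus youngest end 66 gives 3965 Myr overall.
Individual lengths (start − end): Eoarchean 431; Paleoproterozoic 900; Mesozoic 185.902; Mesoproterozoic 600; Paleozoic 286.898; Neoproterozoic 461.2. The largest is Paleoproterozoic at 900 Myr.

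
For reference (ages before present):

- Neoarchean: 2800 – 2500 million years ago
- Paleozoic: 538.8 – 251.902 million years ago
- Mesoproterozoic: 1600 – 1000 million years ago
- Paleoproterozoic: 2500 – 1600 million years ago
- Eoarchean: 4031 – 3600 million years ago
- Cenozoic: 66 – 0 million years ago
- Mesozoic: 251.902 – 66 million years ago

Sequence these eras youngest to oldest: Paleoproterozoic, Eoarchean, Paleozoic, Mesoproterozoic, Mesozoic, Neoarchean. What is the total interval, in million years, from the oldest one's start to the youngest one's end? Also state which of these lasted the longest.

Mesozoic, Paleozoic, Mesoproterozoic, Paleoproterozoic, Neoarchean, Eoarchean; total span 3965 Myr; longest is Paleoproterozoic

From the excerpt: Paleoproterozoic 2500–1600; Eoarchean 4031–3600; Paleozoic 538.8–251.902; Mesoproterozoic 1600–1000; Mesozoic 251.902–66; Neoarchean 2800–2500 (Ma).
Larger Ma is earlier, so the oldest is Eoarchean and the youngest is Mesozoic; youngest to oldest: Mesozoic, Paleozoic, Mesoproterozoic, Paleoproterozoic, Neoarchean, Eoarchean.
Oldest start 4031 minus youngest end 66 gives 3965 Myr overall.
Individual lengths (start − end): Mesoproterozoic 600; Paleoproterozoic 900; Eoarchean 431; Neoarchean 300; Paleozoic 286.898; Mesozoic 185.902. The largest is Paleoproterozoic at 900 Myr.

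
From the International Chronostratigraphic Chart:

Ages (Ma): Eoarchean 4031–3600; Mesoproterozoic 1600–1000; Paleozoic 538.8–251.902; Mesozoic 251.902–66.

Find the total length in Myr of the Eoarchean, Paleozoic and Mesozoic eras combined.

903.8 million years

Each duration: Eoarchean = 431; Paleozoic = 286.898; Mesozoic = 185.902.
Sum: 431 + 286.898 + 185.902 = 903.8 Myr.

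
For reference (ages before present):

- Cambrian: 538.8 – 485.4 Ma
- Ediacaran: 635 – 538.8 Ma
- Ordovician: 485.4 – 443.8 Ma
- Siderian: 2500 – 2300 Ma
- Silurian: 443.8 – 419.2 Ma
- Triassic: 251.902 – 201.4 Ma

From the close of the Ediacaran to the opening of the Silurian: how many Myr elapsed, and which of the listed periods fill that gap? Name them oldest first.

The Ediacaran closes at 538.8 Ma and the Silurian opens at 443.8 Ma, so the interval is 538.8 − 443.8 = 95 Myr.
A period fits inside if it starts at or after 538.8 Ma and ends at or before 443.8 Ma; oldest first that gives Cambrian, Ordovician.

95 million years; Cambrian, Ordovician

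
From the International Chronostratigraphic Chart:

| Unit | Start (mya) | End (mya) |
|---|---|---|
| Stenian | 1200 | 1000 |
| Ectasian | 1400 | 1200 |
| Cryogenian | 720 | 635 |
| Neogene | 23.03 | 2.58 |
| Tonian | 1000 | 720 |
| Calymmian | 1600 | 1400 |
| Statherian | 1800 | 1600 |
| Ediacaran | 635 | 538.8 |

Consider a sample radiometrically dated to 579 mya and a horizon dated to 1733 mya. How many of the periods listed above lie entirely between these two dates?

5

The older date is 1733 Ma and the younger is 579 Ma.
Periods with start < 1733 and end > 579 Ma: Calymmian (1600–1400), Ectasian (1400–1200), Stenian (1200–1000), Tonian (1000–720), Cryogenian (720–635).
That is 5 complete periods.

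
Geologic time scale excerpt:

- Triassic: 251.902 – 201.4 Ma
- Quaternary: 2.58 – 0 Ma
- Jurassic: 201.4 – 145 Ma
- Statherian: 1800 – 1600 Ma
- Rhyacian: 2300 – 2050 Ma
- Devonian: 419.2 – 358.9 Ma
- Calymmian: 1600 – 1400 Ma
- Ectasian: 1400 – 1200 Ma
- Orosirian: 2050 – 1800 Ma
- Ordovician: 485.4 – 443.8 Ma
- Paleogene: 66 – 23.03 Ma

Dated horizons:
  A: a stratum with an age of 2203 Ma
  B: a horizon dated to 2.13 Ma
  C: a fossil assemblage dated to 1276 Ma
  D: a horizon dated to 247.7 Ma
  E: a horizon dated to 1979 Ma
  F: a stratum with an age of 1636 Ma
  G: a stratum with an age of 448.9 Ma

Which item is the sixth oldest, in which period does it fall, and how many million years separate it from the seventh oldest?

Sorted oldest-first by Ma: A (2203), E (1979), F (1636), C (1276), G (448.9), D (247.7), B (2.13).
The sixth oldest is D at 247.7 Ma, which lies in 251.902–201.4 Ma: the Triassic.
The seventh oldest is B at 2.13 Ma; separation = |247.7 − 2.13| = 245.57 Myr.

D, in the Triassic; 245.57 million years to B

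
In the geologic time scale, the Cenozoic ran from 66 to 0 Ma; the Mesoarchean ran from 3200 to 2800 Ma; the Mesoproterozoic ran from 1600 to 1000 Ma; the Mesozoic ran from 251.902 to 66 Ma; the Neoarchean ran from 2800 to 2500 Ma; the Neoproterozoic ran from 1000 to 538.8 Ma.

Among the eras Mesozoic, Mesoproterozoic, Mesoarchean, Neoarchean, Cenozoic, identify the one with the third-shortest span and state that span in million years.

Neoarchean, 300 million years

Start − end for each: Mesozoic 251.902 − 66 = 185.902; Mesoproterozoic 1600 − 1000 = 600; Mesoarchean 3200 − 2800 = 400; Neoarchean 2800 − 2500 = 300; Cenozoic 66 − 0 = 66.
Ranking these from shortest: Cenozoic < Mesozoic < Neoarchean < Mesoarchean < Mesoproterozoic.
Position 3 in that ranking is Neoarchean, which lasted 300 Myr.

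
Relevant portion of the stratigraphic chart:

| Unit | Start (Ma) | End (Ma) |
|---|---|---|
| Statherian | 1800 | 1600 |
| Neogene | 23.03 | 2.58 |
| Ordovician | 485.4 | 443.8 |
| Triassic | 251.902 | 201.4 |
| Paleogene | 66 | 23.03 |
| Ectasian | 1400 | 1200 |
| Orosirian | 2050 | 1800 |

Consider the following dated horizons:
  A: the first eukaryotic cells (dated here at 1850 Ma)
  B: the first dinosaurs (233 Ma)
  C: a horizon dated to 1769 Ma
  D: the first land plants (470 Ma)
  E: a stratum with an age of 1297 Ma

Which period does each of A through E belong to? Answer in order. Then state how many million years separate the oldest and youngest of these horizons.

Match each age against the start–end ranges in the excerpt: A = 1850 Ma → Orosirian (2050–1800); B = 233 Ma → Triassic (251.902–201.4); C = 1769 Ma → Statherian (1800–1600); D = 470 Ma → Ordovician (485.4–443.8); E = 1297 Ma → Ectasian (1400–1200).
The largest age is 1850 Ma and the smallest is 233 Ma; their difference is 1617 Myr.

A — Orosirian; B — Triassic; C — Statherian; D — Ordovician; E — Ectasian; span 1617 million years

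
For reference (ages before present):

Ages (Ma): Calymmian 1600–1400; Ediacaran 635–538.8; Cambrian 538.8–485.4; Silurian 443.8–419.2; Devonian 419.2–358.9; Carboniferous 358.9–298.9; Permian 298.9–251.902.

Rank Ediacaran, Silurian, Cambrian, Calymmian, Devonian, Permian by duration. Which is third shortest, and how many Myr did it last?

Durations: Ediacaran 96.2; Silurian 24.6; Cambrian 53.4; Calymmian 200; Devonian 60.3; Permian 46.998 Myr.
Sorted shortest-first: Silurian (24.6), Permian (46.998), Cambrian (53.4), Devonian (60.3), Ediacaran (96.2), Calymmian (200).
The third shortest is Cambrian at 53.4 Myr.

Cambrian, 53.4 million years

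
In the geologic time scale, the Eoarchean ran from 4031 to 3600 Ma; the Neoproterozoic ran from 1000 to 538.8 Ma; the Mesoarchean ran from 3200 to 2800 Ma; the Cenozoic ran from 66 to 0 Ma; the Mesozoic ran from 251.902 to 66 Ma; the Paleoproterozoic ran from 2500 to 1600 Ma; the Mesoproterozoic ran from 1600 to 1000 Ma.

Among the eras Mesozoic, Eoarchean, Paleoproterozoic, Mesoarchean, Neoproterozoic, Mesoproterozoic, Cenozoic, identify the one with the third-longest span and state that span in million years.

Durations: Mesozoic 185.902; Eoarchean 431; Paleoproterozoic 900; Mesoarchean 400; Neoproterozoic 461.2; Mesoproterozoic 600; Cenozoic 66 Myr.
Sorted longest-first: Paleoproterozoic (900), Mesoproterozoic (600), Neoproterozoic (461.2), Eoarchean (431), Mesoarchean (400), Mesozoic (185.902), Cenozoic (66).
The third longest is Neoproterozoic at 461.2 Myr.

Neoproterozoic, 461.2 million years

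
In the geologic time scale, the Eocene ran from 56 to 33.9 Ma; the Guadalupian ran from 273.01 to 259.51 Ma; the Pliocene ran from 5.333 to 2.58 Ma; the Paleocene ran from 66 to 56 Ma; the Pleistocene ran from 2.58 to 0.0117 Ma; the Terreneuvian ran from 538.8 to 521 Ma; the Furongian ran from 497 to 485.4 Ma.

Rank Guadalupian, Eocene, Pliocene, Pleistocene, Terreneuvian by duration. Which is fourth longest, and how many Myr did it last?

Start − end for each: Guadalupian 273.01 − 259.51 = 13.5; Eocene 56 − 33.9 = 22.1; Pliocene 5.333 − 2.58 = 2.753; Pleistocene 2.58 − 0.0117 = 2.5683; Terreneuvian 538.8 − 521 = 17.8.
Ranking these from longest: Eocene > Terreneuvian > Guadalupian > Pliocene > Pleistocene.
Position 4 in that ranking is Pliocene, which lasted 2.753 Myr.

Pliocene, 2.753 million years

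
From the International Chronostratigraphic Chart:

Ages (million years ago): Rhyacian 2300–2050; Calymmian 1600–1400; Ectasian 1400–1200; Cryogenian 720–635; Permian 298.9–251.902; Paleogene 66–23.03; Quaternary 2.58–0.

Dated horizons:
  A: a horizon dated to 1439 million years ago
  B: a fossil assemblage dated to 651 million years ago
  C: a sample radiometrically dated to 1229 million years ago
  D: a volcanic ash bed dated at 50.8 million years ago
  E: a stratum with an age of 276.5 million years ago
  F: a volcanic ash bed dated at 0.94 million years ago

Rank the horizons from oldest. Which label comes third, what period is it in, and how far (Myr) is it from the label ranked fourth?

B, in the Cryogenian; 374.5 million years to E

Larger Ma means older, so oldest first: A 1439 > C 1229 > B 651 > E 276.5 > D 50.8 > F 0.94.
Counting 3 along gives B (651 Ma); the excerpt puts that inside the Cryogenian, 720–635 Ma.
Next in line is E (276.5 Ma), and 651 − 276.5 = 374.5 Myr.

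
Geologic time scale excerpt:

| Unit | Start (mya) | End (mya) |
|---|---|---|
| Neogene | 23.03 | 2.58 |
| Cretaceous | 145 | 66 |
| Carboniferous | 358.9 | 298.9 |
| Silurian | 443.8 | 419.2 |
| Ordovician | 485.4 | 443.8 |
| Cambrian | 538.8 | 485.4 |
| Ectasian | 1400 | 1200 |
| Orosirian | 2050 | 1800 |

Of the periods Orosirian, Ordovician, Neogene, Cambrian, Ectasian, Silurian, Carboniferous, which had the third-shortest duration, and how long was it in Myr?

Start − end for each: Orosirian 2050 − 1800 = 250; Ordovician 485.4 − 443.8 = 41.6; Neogene 23.03 − 2.58 = 20.45; Cambrian 538.8 − 485.4 = 53.4; Ectasian 1400 − 1200 = 200; Silurian 443.8 − 419.2 = 24.6; Carboniferous 358.9 − 298.9 = 60.
Ranking these from shortest: Neogene < Silurian < Ordovician < Cambrian < Carboniferous < Ectasian < Orosirian.
Position 3 in that ranking is Ordovician, which lasted 41.6 Myr.

Ordovician, 41.6 million years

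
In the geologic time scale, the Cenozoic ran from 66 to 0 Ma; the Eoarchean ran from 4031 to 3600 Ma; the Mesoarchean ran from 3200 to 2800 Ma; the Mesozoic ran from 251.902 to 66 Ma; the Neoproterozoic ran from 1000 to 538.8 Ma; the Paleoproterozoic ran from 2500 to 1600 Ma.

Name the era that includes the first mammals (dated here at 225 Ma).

225 Ma lies between 251.902 and 66 Ma, so it falls in the Mesozoic.

Mesozoic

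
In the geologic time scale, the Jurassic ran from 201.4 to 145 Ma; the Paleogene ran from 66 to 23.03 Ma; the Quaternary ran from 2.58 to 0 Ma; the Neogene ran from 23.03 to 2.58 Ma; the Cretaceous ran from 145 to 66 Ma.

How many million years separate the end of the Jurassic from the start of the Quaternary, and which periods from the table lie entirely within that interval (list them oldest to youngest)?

The Jurassic closes at 145 Ma and the Quaternary opens at 2.58 Ma, so the interval is 145 − 2.58 = 142.42 Myr.
A period fits inside if it starts at or after 145 Ma and ends at or before 2.58 Ma; oldest first that gives Cretaceous, Paleogene, Neogene.

142.42 million years; Cretaceous, Paleogene, Neogene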